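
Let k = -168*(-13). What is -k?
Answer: -2184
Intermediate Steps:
k = 2184
-k = -1*2184 = -2184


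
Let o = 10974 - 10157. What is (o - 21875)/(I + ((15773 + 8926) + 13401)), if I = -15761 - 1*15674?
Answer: -21058/6665 ≈ -3.1595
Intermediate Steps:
o = 817
I = -31435 (I = -15761 - 15674 = -31435)
(o - 21875)/(I + ((15773 + 8926) + 13401)) = (817 - 21875)/(-31435 + ((15773 + 8926) + 13401)) = -21058/(-31435 + (24699 + 13401)) = -21058/(-31435 + 38100) = -21058/6665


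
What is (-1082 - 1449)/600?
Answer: -2531/600 ≈ -4.2183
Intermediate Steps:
(-1082 - 1449)/600 = (1/600)*(-2531) = -2531/600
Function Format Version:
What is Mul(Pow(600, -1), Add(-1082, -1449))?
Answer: Rational(-2531, 600) ≈ -4.2183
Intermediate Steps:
Mul(Pow(600, -1), Add(-1082, -1449)) = Mul(Rational(1, 600), -2531) = Rational(-2531, 600)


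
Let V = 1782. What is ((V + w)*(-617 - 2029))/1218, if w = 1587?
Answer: -212247/29 ≈ -7318.9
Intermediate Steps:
((V + w)*(-617 - 2029))/1218 = ((1782 + 1587)*(-617 - 2029))/1218 = (3369*(-2646))*(1/1218) = -8914374*1/1218 = -212247/29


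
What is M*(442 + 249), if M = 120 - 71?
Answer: 33859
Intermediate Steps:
M = 49
M*(442 + 249) = 49*(442 + 249) = 49*691 = 33859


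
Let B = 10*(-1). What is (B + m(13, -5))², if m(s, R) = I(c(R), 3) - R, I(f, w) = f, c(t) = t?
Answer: 100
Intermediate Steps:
B = -10
m(s, R) = 0 (m(s, R) = R - R = 0)
(B + m(13, -5))² = (-10 + 0)² = (-10)² = 100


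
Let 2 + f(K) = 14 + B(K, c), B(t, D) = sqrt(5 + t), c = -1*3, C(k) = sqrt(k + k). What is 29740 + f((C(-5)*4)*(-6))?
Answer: 29752 + sqrt(5 - 24*I*sqrt(10)) ≈ 29758.0 - 5.9607*I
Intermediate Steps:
C(k) = sqrt(2)*sqrt(k) (C(k) = sqrt(2*k) = sqrt(2)*sqrt(k))
c = -3
f(K) = 12 + sqrt(5 + K) (f(K) = -2 + (14 + sqrt(5 + K)) = 12 + sqrt(5 + K))
29740 + f((C(-5)*4)*(-6)) = 29740 + (12 + sqrt(5 + ((sqrt(2)*sqrt(-5))*4)*(-6))) = 29740 + (12 + sqrt(5 + ((sqrt(2)*(I*sqrt(5)))*4)*(-6))) = 29740 + (12 + sqrt(5 + ((I*sqrt(10))*4)*(-6))) = 29740 + (12 + sqrt(5 + (4*I*sqrt(10))*(-6))) = 29740 + (12 + sqrt(5 - 24*I*sqrt(10))) = 29752 + sqrt(5 - 24*I*sqrt(10))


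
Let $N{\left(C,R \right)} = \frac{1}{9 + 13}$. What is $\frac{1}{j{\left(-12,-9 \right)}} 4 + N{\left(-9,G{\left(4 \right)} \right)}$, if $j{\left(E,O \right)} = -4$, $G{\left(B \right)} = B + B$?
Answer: $- \frac{21}{22} \approx -0.95455$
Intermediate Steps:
$G{\left(B \right)} = 2 B$
$N{\left(C,R \right)} = \frac{1}{22}$
$\frac{1}{j{\left(-12,-9 \right)}} 4 + N{\left(-9,G{\left(4 \right)} \right)} = \frac{1}{-4} \cdot 4 + \frac{1}{22} = \left(- \frac{1}{4}\right) 4 + \frac{1}{22} = -1 + \frac{1}{22} = - \frac{21}{22}$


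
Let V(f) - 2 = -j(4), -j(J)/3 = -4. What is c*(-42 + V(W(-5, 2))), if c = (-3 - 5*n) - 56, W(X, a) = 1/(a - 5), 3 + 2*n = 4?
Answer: 3198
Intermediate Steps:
n = 1/2 (n = -3/2 + (1/2)*4 = -3/2 + 2 = 1/2 ≈ 0.50000)
j(J) = 12 (j(J) = -3*(-4) = 12)
W(X, a) = 1/(-5 + a)
V(f) = -10 (V(f) = 2 - 1*12 = 2 - 12 = -10)
c = -123/2 (c = (-3 - 5*1/2) - 56 = (-3 - 5/2) - 56 = -11/2 - 56 = -123/2 ≈ -61.500)
c*(-42 + V(W(-5, 2))) = -123*(-42 - 10)/2 = -123/2*(-52) = 3198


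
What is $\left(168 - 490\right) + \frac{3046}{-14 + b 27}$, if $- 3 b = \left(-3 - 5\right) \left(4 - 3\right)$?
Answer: $- \frac{7815}{29} \approx -269.48$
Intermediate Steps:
$b = \frac{8}{3}$ ($b = - \frac{\left(-3 - 5\right) \left(4 - 3\right)}{3} = - \frac{\left(-3 - 5\right) 1}{3} = - \frac{\left(-8\right) 1}{3} = \left(- \frac{1}{3}\right) \left(-8\right) = \frac{8}{3} \approx 2.6667$)
$\left(168 - 490\right) + \frac{3046}{-14 + b 27} = \left(168 - 490\right) + \frac{3046}{-14 + \frac{8}{3} \cdot 27} = -322 + \frac{3046}{-14 + 72} = -322 + \frac{3046}{58} = -322 + 3046 \cdot \frac{1}{58} = -322 + \frac{1523}{29} = - \frac{7815}{29}$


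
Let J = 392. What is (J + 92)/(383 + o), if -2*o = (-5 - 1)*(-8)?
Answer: 484/359 ≈ 1.3482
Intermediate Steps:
o = -24 (o = -(-5 - 1)*(-8)/2 = -(-3)*(-8) = -½*48 = -24)
(J + 92)/(383 + o) = (392 + 92)/(383 - 24) = 484/359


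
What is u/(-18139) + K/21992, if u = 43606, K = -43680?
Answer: -218911834/49864111 ≈ -4.3902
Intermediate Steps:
u/(-18139) + K/21992 = 43606/(-18139) - 43680/21992 = 43606*(-1/18139) - 43680*1/21992 = -43606/18139 - 5460/2749 = -218911834/49864111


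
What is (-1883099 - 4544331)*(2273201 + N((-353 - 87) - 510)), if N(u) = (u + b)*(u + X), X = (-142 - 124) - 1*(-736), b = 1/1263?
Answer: -7385075041035230/421 ≈ -1.7542e+13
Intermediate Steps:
b = 1/1263 ≈ 0.00079177
X = 470 (X = -266 + 736 = 470)
N(u) = (470 + u)*(1/1263 + u) (N(u) = (u + 1/1263)*(u + 470) = (1/1263 + u)*(470 + u) = (470 + u)*(1/1263 + u))
(-1883099 - 4544331)*(2273201 + N((-353 - 87) - 510)) = (-1883099 - 4544331)*(2273201 + (470/1263 + ((-353 - 87) - 510)² + 593611*((-353 - 87) - 510)/1263)) = -6427430*(2273201 + (470/1263 + (-440 - 510)² + 593611*(-440 - 510)/1263)) = -6427430*(2273201 + (470/1263 + (-950)² + (593611/1263)*(-950))) = -6427430*(2273201 + (470/1263 + 902500 - 563930450/1263)) = -6427430*(2273201 + 191975840/421) = -6427430*1148993461/421 = -7385075041035230/421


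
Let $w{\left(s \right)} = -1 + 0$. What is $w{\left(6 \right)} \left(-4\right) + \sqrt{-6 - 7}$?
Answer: $4 + i \sqrt{13} \approx 4.0 + 3.6056 i$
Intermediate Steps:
$w{\left(s \right)} = -1$
$w{\left(6 \right)} \left(-4\right) + \sqrt{-6 - 7} = \left(-1\right) \left(-4\right) + \sqrt{-6 - 7} = 4 + \sqrt{-13} = 4 + i \sqrt{13}$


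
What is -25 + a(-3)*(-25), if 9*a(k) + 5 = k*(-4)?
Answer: -400/9 ≈ -44.444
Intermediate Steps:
a(k) = -5/9 - 4*k/9 (a(k) = -5/9 + (k*(-4))/9 = -5/9 + (-4*k)/9 = -5/9 - 4*k/9)
-25 + a(-3)*(-25) = -25 + (-5/9 - 4/9*(-3))*(-25) = -25 + (-5/9 + 4/3)*(-25) = -25 + (7/9)*(-25) = -25 - 175/9 = -400/9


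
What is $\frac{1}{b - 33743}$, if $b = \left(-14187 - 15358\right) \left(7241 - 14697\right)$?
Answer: $\frac{1}{220253777} \approx 4.5402 \cdot 10^{-9}$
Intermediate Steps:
$b = 220287520$ ($b = \left(-29545\right) \left(-7456\right) = 220287520$)
$\frac{1}{b - 33743} = \frac{1}{220287520 - 33743} = \frac{1}{220253777}$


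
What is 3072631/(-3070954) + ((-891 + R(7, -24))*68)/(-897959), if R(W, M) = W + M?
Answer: -2569483676353/2757590782886 ≈ -0.93179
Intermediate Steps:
R(W, M) = M + W
3072631/(-3070954) + ((-891 + R(7, -24))*68)/(-897959) = 3072631/(-3070954) + ((-891 + (-24 + 7))*68)/(-897959) = 3072631*(-1/3070954) + ((-891 - 17)*68)*(-1/897959) = -3072631/3070954 - 908*68*(-1/897959) = -3072631/3070954 - 61744*(-1/897959) = -3072631/3070954 + 61744/897959 = -2569483676353/2757590782886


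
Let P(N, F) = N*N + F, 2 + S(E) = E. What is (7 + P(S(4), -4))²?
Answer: 49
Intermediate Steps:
S(E) = -2 + E
P(N, F) = F + N² (P(N, F) = N² + F = F + N²)
(7 + P(S(4), -4))² = (7 + (-4 + (-2 + 4)²))² = (7 + (-4 + 2²))² = (7 + (-4 + 4))² = (7 + 0)² = 7² = 49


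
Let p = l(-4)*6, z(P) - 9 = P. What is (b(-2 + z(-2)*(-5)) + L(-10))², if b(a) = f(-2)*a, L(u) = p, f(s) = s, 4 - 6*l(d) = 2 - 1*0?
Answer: 5776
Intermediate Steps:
l(d) = ⅓ (l(d) = ⅔ - (2 - 1*0)/6 = ⅔ - (2 + 0)/6 = ⅔ - ⅙*2 = ⅔ - ⅓ = ⅓)
z(P) = 9 + P
p = 2 (p = (⅓)*6 = 2)
L(u) = 2
b(a) = -2*a
(b(-2 + z(-2)*(-5)) + L(-10))² = (-2*(-2 + (9 - 2)*(-5)) + 2)² = (-2*(-2 + 7*(-5)) + 2)² = (-2*(-2 - 35) + 2)² = (-2*(-37) + 2)² = (74 + 2)² = 76² = 5776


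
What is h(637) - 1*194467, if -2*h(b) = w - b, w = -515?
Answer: -193891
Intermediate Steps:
h(b) = 515/2 + b/2 (h(b) = -(-515 - b)/2 = 515/2 + b/2)
h(637) - 1*194467 = (515/2 + (½)*637) - 1*194467 = (515/2 + 637/2) - 194467 = 576 - 194467 = -193891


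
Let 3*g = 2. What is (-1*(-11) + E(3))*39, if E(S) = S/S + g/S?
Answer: 1430/3 ≈ 476.67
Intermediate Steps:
g = ⅔ (g = (⅓)*2 = ⅔ ≈ 0.66667)
E(S) = 1 + 2/(3*S) (E(S) = S/S + 2/(3*S) = 1 + 2/(3*S))
(-1*(-11) + E(3))*39 = (-1*(-11) + (⅔ + 3)/3)*39 = (11 + (⅓)*(11/3))*39 = (11 + 11/9)*39 = (110/9)*39 = 1430/3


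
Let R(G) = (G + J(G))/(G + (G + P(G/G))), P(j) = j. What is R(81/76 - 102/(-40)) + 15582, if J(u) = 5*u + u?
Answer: 24375057/1564 ≈ 15585.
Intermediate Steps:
J(u) = 6*u
R(G) = 7*G/(1 + 2*G) (R(G) = (G + 6*G)/(G + (G + G/G)) = (7*G)/(G + (G + 1)) = (7*G)/(G + (1 + G)) = (7*G)/(1 + 2*G) = 7*G/(1 + 2*G))
R(81/76 - 102/(-40)) + 15582 = 7*(81/76 - 102/(-40))/(1 + 2*(81/76 - 102/(-40))) + 15582 = 7*(81*(1/76) - 102*(-1/40))/(1 + 2*(81*(1/76) - 102*(-1/40))) + 15582 = 7*(81/76 + 51/20)/(1 + 2*(81/76 + 51/20)) + 15582 = 7*(687/190)/(1 + 2*(687/190)) + 15582 = 7*(687/190)/(1 + 687/95) + 15582 = 7*(687/190)/(782/95) + 15582 = 7*(687/190)*(95/782) + 15582 = 4809/1564 + 15582 = 24375057/1564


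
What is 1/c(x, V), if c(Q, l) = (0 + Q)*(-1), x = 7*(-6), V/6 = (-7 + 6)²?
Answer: 1/42 ≈ 0.023810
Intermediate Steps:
V = 6 (V = 6*(-7 + 6)² = 6*(-1)² = 6*1 = 6)
x = -42
c(Q, l) = -Q (c(Q, l) = Q*(-1) = -Q)
1/c(x, V) = 1/(-1*(-42)) = 1/42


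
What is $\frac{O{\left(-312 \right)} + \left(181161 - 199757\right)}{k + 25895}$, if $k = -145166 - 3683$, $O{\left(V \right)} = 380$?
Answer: $\frac{9108}{61477} \approx 0.14815$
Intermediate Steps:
$k = -148849$ ($k = -145166 - 3683 = -148849$)
$\frac{O{\left(-312 \right)} + \left(181161 - 199757\right)}{k + 25895} = \frac{380 + \left(181161 - 199757\right)}{-148849 + 25895} = \frac{380 - 18596}{-122954} = \left(-18216\right) \left(- \frac{1}{122954}\right) = \frac{9108}{61477}$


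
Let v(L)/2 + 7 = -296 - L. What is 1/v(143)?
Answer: -1/892 ≈ -0.0011211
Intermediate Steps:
v(L) = -606 - 2*L (v(L) = -14 + 2*(-296 - L) = -14 + (-592 - 2*L) = -606 - 2*L)
1/v(143) = 1/(-606 - 2*143) = 1/(-606 - 286) = 1/(-892) = -1/892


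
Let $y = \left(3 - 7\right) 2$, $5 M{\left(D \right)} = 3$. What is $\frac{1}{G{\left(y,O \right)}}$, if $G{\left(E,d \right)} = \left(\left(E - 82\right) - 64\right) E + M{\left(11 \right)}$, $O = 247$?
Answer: $\frac{5}{6163} \approx 0.00081129$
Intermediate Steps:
$M{\left(D \right)} = \frac{3}{5}$ ($M{\left(D \right)} = \frac{1}{5} \cdot 3 = \frac{3}{5}$)
$y = -8$ ($y = \left(-4\right) 2 = -8$)
$G{\left(E,d \right)} = \frac{3}{5} + E \left(-146 + E\right)$ ($G{\left(E,d \right)} = \left(\left(E - 82\right) - 64\right) E + \frac{3}{5} = \left(\left(-82 + E\right) - 64\right) E + \frac{3}{5} = \left(-146 + E\right) E + \frac{3}{5} = E \left(-146 + E\right) + \frac{3}{5} = \frac{3}{5} + E \left(-146 + E\right)$)
$\frac{1}{G{\left(y,O \right)}} = \frac{1}{\frac{3}{5} + \left(-8\right)^{2} - -1168} = \frac{1}{\frac{3}{5} + 64 + 1168} = \frac{1}{\frac{6163}{5}} = \frac{5}{6163}$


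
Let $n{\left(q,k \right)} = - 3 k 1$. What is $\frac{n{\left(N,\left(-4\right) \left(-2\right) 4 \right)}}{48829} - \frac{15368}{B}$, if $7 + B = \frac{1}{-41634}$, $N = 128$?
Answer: $\frac{31242295155504}{14230674931} \approx 2195.4$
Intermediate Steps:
$B = - \frac{291439}{41634}$ ($B = -7 + \frac{1}{-41634} = -7 - \frac{1}{41634} = - \frac{291439}{41634} \approx -7.0$)
$n{\left(q,k \right)} = - 3 k$
$\frac{n{\left(N,\left(-4\right) \left(-2\right) 4 \right)}}{48829} - \frac{15368}{B} = \frac{\left(-3\right) \left(-4\right) \left(-2\right) 4}{48829} - \frac{15368}{- \frac{291439}{41634}} = - 3 \cdot 8 \cdot 4 \cdot \frac{1}{48829} - - \frac{639831312}{291439} = \left(-3\right) 32 \cdot \frac{1}{48829} + \frac{639831312}{291439} = \left(-96\right) \frac{1}{48829} + \frac{639831312}{291439} = - \frac{96}{48829} + \frac{639831312}{291439} = \frac{31242295155504}{14230674931}$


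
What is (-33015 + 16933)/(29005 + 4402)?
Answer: -1462/3037 ≈ -0.48140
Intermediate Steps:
(-33015 + 16933)/(29005 + 4402) = -16082/33407 = -16082*1/33407 = -1462/3037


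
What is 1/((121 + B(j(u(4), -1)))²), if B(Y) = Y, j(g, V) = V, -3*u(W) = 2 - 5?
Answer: 1/14400 ≈ 6.9444e-5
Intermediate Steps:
u(W) = 1 (u(W) = -(2 - 5)/3 = -⅓*(-3) = 1)
1/((121 + B(j(u(4), -1)))²) = 1/((121 - 1)²) = 1/(120²) = 1/14400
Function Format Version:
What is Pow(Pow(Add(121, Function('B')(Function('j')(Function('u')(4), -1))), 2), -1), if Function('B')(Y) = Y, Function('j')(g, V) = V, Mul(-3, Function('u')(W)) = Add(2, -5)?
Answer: Rational(1, 14400) ≈ 6.9444e-5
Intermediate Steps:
Function('u')(W) = 1 (Function('u')(W) = Mul(Rational(-1, 3), Add(2, -5)) = Mul(Rational(-1, 3), -3) = 1)
Pow(Pow(Add(121, Function('B')(Function('j')(Function('u')(4), -1))), 2), -1) = Pow(Pow(Add(121, -1), 2), -1) = Pow(Pow(120, 2), -1) = Pow(14400, -1) = Rational(1, 14400)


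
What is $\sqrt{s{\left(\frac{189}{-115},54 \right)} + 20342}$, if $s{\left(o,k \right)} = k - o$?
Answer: $\frac{\sqrt{269758835}}{115} \approx 142.82$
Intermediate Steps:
$\sqrt{s{\left(\frac{189}{-115},54 \right)} + 20342} = \sqrt{\left(54 - \frac{189}{-115}\right) + 20342} = \sqrt{\left(54 - 189 \left(- \frac{1}{115}\right)\right) + 20342} = \sqrt{\left(54 - - \frac{189}{115}\right) + 20342} = \sqrt{\left(54 + \frac{189}{115}\right) + 20342} = \sqrt{\frac{6399}{115} + 20342} = \sqrt{\frac{2345729}{115}} = \frac{\sqrt{269758835}}{115}$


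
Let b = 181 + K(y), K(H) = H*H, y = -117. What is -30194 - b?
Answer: -44064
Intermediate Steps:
K(H) = H²
b = 13870 (b = 181 + (-117)² = 181 + 13689 = 13870)
-30194 - b = -30194 - 1*13870 = -30194 - 13870 = -44064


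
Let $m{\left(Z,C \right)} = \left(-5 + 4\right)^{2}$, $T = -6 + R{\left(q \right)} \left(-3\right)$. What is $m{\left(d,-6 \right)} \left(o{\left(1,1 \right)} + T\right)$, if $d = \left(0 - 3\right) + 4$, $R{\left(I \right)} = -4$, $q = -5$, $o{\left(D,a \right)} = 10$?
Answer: $16$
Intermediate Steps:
$d = 1$ ($d = -3 + 4 = 1$)
$T = 6$ ($T = -6 - -12 = -6 + 12 = 6$)
$m{\left(Z,C \right)} = 1$ ($m{\left(Z,C \right)} = \left(-1\right)^{2} = 1$)
$m{\left(d,-6 \right)} \left(o{\left(1,1 \right)} + T\right) = 1 \left(10 + 6\right) = 1 \cdot 16 = 16$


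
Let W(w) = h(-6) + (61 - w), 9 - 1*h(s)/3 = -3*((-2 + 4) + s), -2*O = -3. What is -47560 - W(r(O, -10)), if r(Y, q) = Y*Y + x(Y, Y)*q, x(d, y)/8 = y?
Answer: -190919/4 ≈ -47730.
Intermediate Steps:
O = 3/2 (O = -1/2*(-3) = 3/2 ≈ 1.5000)
h(s) = 45 + 9*s (h(s) = 27 - (-9)*((-2 + 4) + s) = 27 - (-9)*(2 + s) = 27 - 3*(-6 - 3*s) = 27 + (18 + 9*s) = 45 + 9*s)
x(d, y) = 8*y
r(Y, q) = Y**2 + 8*Y*q (r(Y, q) = Y*Y + (8*Y)*q = Y**2 + 8*Y*q)
W(w) = 52 - w (W(w) = (45 + 9*(-6)) + (61 - w) = (45 - 54) + (61 - w) = -9 + (61 - w) = 52 - w)
-47560 - W(r(O, -10)) = -47560 - (52 - 3*(3/2 + 8*(-10))/2) = -47560 - (52 - 3*(3/2 - 80)/2) = -47560 - (52 - 3*(-157)/(2*2)) = -47560 - (52 - 1*(-471/4)) = -47560 - (52 + 471/4) = -47560 - 1*679/4 = -47560 - 679/4 = -190919/4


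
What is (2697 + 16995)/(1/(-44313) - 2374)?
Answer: -872611596/105199063 ≈ -8.2949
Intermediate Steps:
(2697 + 16995)/(1/(-44313) - 2374) = 19692/(-1/44313 - 2374) = 19692/(-105199063/44313) = 19692*(-44313/105199063) = -872611596/105199063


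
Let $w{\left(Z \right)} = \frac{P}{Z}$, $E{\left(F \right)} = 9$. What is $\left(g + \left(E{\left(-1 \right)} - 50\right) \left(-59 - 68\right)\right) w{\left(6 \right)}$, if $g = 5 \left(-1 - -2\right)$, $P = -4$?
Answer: $- \frac{10424}{3} \approx -3474.7$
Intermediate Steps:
$g = 5$ ($g = 5 \left(-1 + 2\right) = 5 \cdot 1 = 5$)
$w{\left(Z \right)} = - \frac{4}{Z}$
$\left(g + \left(E{\left(-1 \right)} - 50\right) \left(-59 - 68\right)\right) w{\left(6 \right)} = \left(5 + \left(9 - 50\right) \left(-59 - 68\right)\right) \left(- \frac{4}{6}\right) = \left(5 + \left(9 - 50\right) \left(-127\right)\right) \left(\left(-4\right) \frac{1}{6}\right) = \left(5 - -5207\right) \left(- \frac{2}{3}\right) = \left(5 + 5207\right) \left(- \frac{2}{3}\right) = 5212 \left(- \frac{2}{3}\right) = - \frac{10424}{3}$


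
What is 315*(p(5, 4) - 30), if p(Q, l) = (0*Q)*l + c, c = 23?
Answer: -2205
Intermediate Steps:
p(Q, l) = 23 (p(Q, l) = (0*Q)*l + 23 = 0*l + 23 = 0 + 23 = 23)
315*(p(5, 4) - 30) = 315*(23 - 30) = 315*(-7) = -2205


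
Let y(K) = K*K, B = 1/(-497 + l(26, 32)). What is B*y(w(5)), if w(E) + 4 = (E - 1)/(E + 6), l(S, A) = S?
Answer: -1600/56991 ≈ -0.028075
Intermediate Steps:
w(E) = -4 + (-1 + E)/(6 + E) (w(E) = -4 + (E - 1)/(E + 6) = -4 + (-1 + E)/(6 + E))
B = -1/471 (B = 1/(-497 + 26) = 1/(-471) = -1/471 ≈ -0.0021231)
y(K) = K²
B*y(w(5)) = -(-25 - 3*5)²/(6 + 5)²/471 = -(-25 - 15)²/121/471 = -((1/11)*(-40))²/471 = -(-40/11)²/471 = -1/471*1600/121 = -1600/56991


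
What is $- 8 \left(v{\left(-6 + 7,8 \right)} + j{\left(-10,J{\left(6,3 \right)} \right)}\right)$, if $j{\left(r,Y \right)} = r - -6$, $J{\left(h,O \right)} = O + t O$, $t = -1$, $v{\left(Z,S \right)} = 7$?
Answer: $-24$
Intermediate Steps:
$J{\left(h,O \right)} = 0$ ($J{\left(h,O \right)} = O - O = 0$)
$j{\left(r,Y \right)} = 6 + r$ ($j{\left(r,Y \right)} = r + 6 = 6 + r$)
$- 8 \left(v{\left(-6 + 7,8 \right)} + j{\left(-10,J{\left(6,3 \right)} \right)}\right) = - 8 \left(7 + \left(6 - 10\right)\right) = - 8 \left(7 - 4\right) = \left(-8\right) 3 = -24$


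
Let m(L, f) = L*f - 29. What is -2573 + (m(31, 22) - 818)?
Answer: -2738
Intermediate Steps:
m(L, f) = -29 + L*f
-2573 + (m(31, 22) - 818) = -2573 + ((-29 + 31*22) - 818) = -2573 + ((-29 + 682) - 818) = -2573 + (653 - 818) = -2573 - 165 = -2738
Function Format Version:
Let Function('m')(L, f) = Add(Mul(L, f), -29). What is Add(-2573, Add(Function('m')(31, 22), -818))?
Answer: -2738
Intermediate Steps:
Function('m')(L, f) = Add(-29, Mul(L, f))
Add(-2573, Add(Function('m')(31, 22), -818)) = Add(-2573, Add(Add(-29, Mul(31, 22)), -818)) = Add(-2573, Add(Add(-29, 682), -818)) = Add(-2573, Add(653, -818)) = Add(-2573, -165) = -2738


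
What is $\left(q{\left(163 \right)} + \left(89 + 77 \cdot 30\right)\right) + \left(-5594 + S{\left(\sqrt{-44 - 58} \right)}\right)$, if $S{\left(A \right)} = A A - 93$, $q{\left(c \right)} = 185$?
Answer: $-3205$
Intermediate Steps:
$S{\left(A \right)} = -93 + A^{2}$ ($S{\left(A \right)} = A^{2} - 93 = -93 + A^{2}$)
$\left(q{\left(163 \right)} + \left(89 + 77 \cdot 30\right)\right) + \left(-5594 + S{\left(\sqrt{-44 - 58} \right)}\right) = \left(185 + \left(89 + 77 \cdot 30\right)\right) - \left(5687 + 102\right) = \left(185 + \left(89 + 2310\right)\right) - \left(5687 + 102\right) = \left(185 + 2399\right) - \left(5687 + 102\right) = 2584 - 5789 = -3205$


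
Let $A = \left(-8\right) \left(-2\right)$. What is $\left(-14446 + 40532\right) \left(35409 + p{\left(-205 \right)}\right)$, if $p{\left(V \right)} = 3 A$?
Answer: $924931302$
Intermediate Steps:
$A = 16$
$p{\left(V \right)} = 48$ ($p{\left(V \right)} = 3 \cdot 16 = 48$)
$\left(-14446 + 40532\right) \left(35409 + p{\left(-205 \right)}\right) = \left(-14446 + 40532\right) \left(35409 + 48\right) = 26086 \cdot 35457 = 924931302$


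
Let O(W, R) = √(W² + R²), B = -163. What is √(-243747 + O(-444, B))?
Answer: √(-243747 + √223705) ≈ 493.23*I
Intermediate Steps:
O(W, R) = √(R² + W²)
√(-243747 + O(-444, B)) = √(-243747 + √((-163)² + (-444)²)) = √(-243747 + √(26569 + 197136)) = √(-243747 + √223705)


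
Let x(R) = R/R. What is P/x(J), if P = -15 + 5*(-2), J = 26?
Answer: -25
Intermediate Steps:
x(R) = 1
P = -25 (P = -15 - 10 = -25)
P/x(J) = -25/1 = -25*1 = -25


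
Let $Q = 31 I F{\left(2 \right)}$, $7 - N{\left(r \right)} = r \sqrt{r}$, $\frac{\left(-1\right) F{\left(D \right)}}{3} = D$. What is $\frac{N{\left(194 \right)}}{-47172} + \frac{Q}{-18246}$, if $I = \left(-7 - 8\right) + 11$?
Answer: $- \frac{5870615}{143450052} + \frac{97 \sqrt{194}}{23586} \approx 0.016358$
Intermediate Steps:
$I = -4$ ($I = -15 + 11 = -4$)
$F{\left(D \right)} = - 3 D$
$N{\left(r \right)} = 7 - r^{\frac{3}{2}}$ ($N{\left(r \right)} = 7 - r \sqrt{r} = 7 - r^{\frac{3}{2}}$)
$Q = 744$ ($Q = 31 \left(-4\right) \left(\left(-3\right) 2\right) = \left(-124\right) \left(-6\right) = 744$)
$\frac{N{\left(194 \right)}}{-47172} + \frac{Q}{-18246} = \frac{7 - 194^{\frac{3}{2}}}{-47172} + \frac{744}{-18246} = \left(7 - 194 \sqrt{194}\right) \left(- \frac{1}{47172}\right) + 744 \left(- \frac{1}{18246}\right) = \left(7 - 194 \sqrt{194}\right) \left(- \frac{1}{47172}\right) - \frac{124}{3041} = \left(- \frac{7}{47172} + \frac{97 \sqrt{194}}{23586}\right) - \frac{124}{3041} = - \frac{5870615}{143450052} + \frac{97 \sqrt{194}}{23586}$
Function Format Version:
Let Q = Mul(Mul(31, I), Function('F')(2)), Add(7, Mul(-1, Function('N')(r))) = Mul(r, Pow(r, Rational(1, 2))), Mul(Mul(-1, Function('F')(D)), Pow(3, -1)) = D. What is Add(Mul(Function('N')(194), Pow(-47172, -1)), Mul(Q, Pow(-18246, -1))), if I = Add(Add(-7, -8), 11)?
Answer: Add(Rational(-5870615, 143450052), Mul(Rational(97, 23586), Pow(194, Rational(1, 2)))) ≈ 0.016358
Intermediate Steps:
I = -4 (I = Add(-15, 11) = -4)
Function('F')(D) = Mul(-3, D)
Function('N')(r) = Add(7, Mul(-1, Pow(r, Rational(3, 2)))) (Function('N')(r) = Add(7, Mul(-1, Mul(r, Pow(r, Rational(1, 2))))) = Add(7, Mul(-1, Pow(r, Rational(3, 2)))))
Q = 744 (Q = Mul(Mul(31, -4), Mul(-3, 2)) = Mul(-124, -6) = 744)
Add(Mul(Function('N')(194), Pow(-47172, -1)), Mul(Q, Pow(-18246, -1))) = Add(Mul(Add(7, Mul(-1, Pow(194, Rational(3, 2)))), Pow(-47172, -1)), Mul(744, Pow(-18246, -1))) = Add(Mul(Add(7, Mul(-1, Mul(194, Pow(194, Rational(1, 2))))), Rational(-1, 47172)), Mul(744, Rational(-1, 18246))) = Add(Mul(Add(7, Mul(-194, Pow(194, Rational(1, 2)))), Rational(-1, 47172)), Rational(-124, 3041)) = Add(Add(Rational(-7, 47172), Mul(Rational(97, 23586), Pow(194, Rational(1, 2)))), Rational(-124, 3041)) = Add(Rational(-5870615, 143450052), Mul(Rational(97, 23586), Pow(194, Rational(1, 2))))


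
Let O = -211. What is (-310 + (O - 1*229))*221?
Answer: -165750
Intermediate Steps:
(-310 + (O - 1*229))*221 = (-310 + (-211 - 1*229))*221 = (-310 + (-211 - 229))*221 = (-310 - 440)*221 = -750*221 = -165750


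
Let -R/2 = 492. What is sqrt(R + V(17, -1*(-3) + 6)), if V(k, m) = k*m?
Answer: I*sqrt(831) ≈ 28.827*I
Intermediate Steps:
R = -984 (R = -2*492 = -984)
sqrt(R + V(17, -1*(-3) + 6)) = sqrt(-984 + 17*(-1*(-3) + 6)) = sqrt(-984 + 17*(3 + 6)) = sqrt(-984 + 17*9) = sqrt(-984 + 153) = sqrt(-831) = I*sqrt(831)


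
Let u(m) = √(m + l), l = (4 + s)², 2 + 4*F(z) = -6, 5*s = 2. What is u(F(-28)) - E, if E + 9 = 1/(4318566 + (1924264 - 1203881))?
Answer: 45350540/5038949 + √434/5 ≈ 13.167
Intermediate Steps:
s = ⅖ (s = (⅕)*2 = ⅖ ≈ 0.40000)
F(z) = -2 (F(z) = -½ + (¼)*(-6) = -½ - 3/2 = -2)
l = 484/25 (l = (4 + ⅖)² = (22/5)² = 484/25 ≈ 19.360)
u(m) = √(484/25 + m) (u(m) = √(m + 484/25) = √(484/25 + m))
E = -45350540/5038949 (E = -9 + 1/(4318566 + (1924264 - 1203881)) = -9 + 1/(4318566 + 720383) = -9 + 1/5038949 = -45350540/5038949 ≈ -9.0000)
u(F(-28)) - E = √(484 + 25*(-2))/5 - 1*(-45350540/5038949) = √(484 - 50)/5 + 45350540/5038949 = √434/5 + 45350540/5038949 = 45350540/5038949 + √434/5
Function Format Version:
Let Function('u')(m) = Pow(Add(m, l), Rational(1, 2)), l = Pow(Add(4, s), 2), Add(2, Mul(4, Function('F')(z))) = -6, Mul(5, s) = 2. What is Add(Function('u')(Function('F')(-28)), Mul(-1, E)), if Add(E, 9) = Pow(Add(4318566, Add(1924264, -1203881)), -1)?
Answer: Add(Rational(45350540, 5038949), Mul(Rational(1, 5), Pow(434, Rational(1, 2)))) ≈ 13.167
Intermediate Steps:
s = Rational(2, 5) (s = Mul(Rational(1, 5), 2) = Rational(2, 5) ≈ 0.40000)
Function('F')(z) = -2 (Function('F')(z) = Add(Rational(-1, 2), Mul(Rational(1, 4), -6)) = Add(Rational(-1, 2), Rational(-3, 2)) = -2)
l = Rational(484, 25) (l = Pow(Add(4, Rational(2, 5)), 2) = Pow(Rational(22, 5), 2) = Rational(484, 25) ≈ 19.360)
Function('u')(m) = Pow(Add(Rational(484, 25), m), Rational(1, 2)) (Function('u')(m) = Pow(Add(m, Rational(484, 25)), Rational(1, 2)) = Pow(Add(Rational(484, 25), m), Rational(1, 2)))
E = Rational(-45350540, 5038949) (E = Add(-9, Pow(Add(4318566, Add(1924264, -1203881)), -1)) = Add(-9, Pow(Add(4318566, 720383), -1)) = Add(-9, Pow(5038949, -1)) = Add(-9, Rational(1, 5038949)) = Rational(-45350540, 5038949) ≈ -9.0000)
Add(Function('u')(Function('F')(-28)), Mul(-1, E)) = Add(Mul(Rational(1, 5), Pow(Add(484, Mul(25, -2)), Rational(1, 2))), Mul(-1, Rational(-45350540, 5038949))) = Add(Mul(Rational(1, 5), Pow(Add(484, -50), Rational(1, 2))), Rational(45350540, 5038949)) = Add(Mul(Rational(1, 5), Pow(434, Rational(1, 2))), Rational(45350540, 5038949)) = Add(Rational(45350540, 5038949), Mul(Rational(1, 5), Pow(434, Rational(1, 2))))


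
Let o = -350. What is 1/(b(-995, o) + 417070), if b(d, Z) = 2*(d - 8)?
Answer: 1/415064 ≈ 2.4093e-6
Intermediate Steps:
b(d, Z) = -16 + 2*d (b(d, Z) = 2*(-8 + d) = -16 + 2*d)
1/(b(-995, o) + 417070) = 1/((-16 + 2*(-995)) + 417070) = 1/((-16 - 1990) + 417070) = 1/(-2006 + 417070) = 1/415064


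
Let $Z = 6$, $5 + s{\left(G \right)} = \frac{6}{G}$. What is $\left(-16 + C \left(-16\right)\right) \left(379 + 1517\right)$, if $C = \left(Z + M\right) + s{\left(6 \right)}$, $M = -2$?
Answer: $-30336$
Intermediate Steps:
$s{\left(G \right)} = -5 + \frac{6}{G}$
$C = 0$ ($C = \left(6 - 2\right) - \left(5 - \frac{6}{6}\right) = 4 + \left(-5 + 6 \cdot \frac{1}{6}\right) = 4 + \left(-5 + 1\right) = 4 - 4 = 0$)
$\left(-16 + C \left(-16\right)\right) \left(379 + 1517\right) = \left(-16 + 0 \left(-16\right)\right) \left(379 + 1517\right) = \left(-16 + 0\right) 1896 = \left(-16\right) 1896 = -30336$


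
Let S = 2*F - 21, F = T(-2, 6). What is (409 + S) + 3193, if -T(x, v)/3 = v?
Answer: 3545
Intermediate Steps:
T(x, v) = -3*v
F = -18 (F = -3*6 = -18)
S = -57 (S = 2*(-18) - 21 = -36 - 21 = -57)
(409 + S) + 3193 = (409 - 57) + 3193 = 352 + 3193 = 3545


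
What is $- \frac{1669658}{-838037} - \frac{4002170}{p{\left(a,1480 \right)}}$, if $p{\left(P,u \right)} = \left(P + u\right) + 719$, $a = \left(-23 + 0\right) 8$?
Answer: $- \frac{670120435884}{337728911} \approx -1984.2$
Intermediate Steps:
$a = -184$ ($a = \left(-23\right) 8 = -184$)
$p{\left(P,u \right)} = 719 + P + u$
$- \frac{1669658}{-838037} - \frac{4002170}{p{\left(a,1480 \right)}} = - \frac{1669658}{-838037} - \frac{4002170}{719 - 184 + 1480} = \left(-1669658\right) \left(- \frac{1}{838037}\right) - \frac{4002170}{2015} = \frac{1669658}{838037} - \frac{800434}{403} = - \frac{670120435884}{337728911}$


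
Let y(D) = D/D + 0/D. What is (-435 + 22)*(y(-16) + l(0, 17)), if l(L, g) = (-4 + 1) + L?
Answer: 826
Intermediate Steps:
y(D) = 1 (y(D) = 1 + 0 = 1)
l(L, g) = -3 + L
(-435 + 22)*(y(-16) + l(0, 17)) = (-435 + 22)*(1 + (-3 + 0)) = -413*(1 - 3) = -413*(-2) = 826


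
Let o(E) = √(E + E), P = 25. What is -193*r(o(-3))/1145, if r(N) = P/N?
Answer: 965*I*√6/1374 ≈ 1.7203*I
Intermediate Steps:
o(E) = √2*√E (o(E) = √(2*E) = √2*√E)
r(N) = 25/N
-193*r(o(-3))/1145 = -193*25/((√2*√(-3)))/1145 = -193*25/((√2*(I*√3)))/1145 = -193*25/((I*√6))/1145 = -193*25*(-I*√6/6)/1145 = -193*(-25*I*√6/6)/1145 = -(-965)*I*√6/1374 = 965*I*√6/1374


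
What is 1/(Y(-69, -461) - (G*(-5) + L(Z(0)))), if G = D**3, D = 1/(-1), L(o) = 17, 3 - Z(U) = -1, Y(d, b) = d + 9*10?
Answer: -1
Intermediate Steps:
Y(d, b) = 90 + d (Y(d, b) = d + 90 = 90 + d)
Z(U) = 4 (Z(U) = 3 - 1*(-1) = 3 + 1 = 4)
D = -1 (D = 1*(-1) = -1)
G = -1 (G = (-1)**3 = -1)
1/(Y(-69, -461) - (G*(-5) + L(Z(0)))) = 1/((90 - 69) - (-1*(-5) + 17)) = 1/(21 - (5 + 17)) = 1/(21 - 1*22) = 1/(21 - 22) = 1/(-1) = -1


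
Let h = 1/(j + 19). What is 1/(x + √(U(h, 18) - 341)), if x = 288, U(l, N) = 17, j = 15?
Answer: 8/2313 - I/4626 ≈ 0.0034587 - 0.00021617*I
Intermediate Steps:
h = 1/34 (h = 1/(15 + 19) = 1/34 ≈ 0.029412)
1/(x + √(U(h, 18) - 341)) = 1/(288 + √(17 - 341)) = 1/(288 + √(-324)) = 1/(288 + 18*I) = (288 - 18*I)/83268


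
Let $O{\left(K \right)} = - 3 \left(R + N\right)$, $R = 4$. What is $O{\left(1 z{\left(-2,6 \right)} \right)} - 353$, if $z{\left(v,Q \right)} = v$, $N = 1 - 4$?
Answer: $-356$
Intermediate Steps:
$N = -3$
$O{\left(K \right)} = -3$ ($O{\left(K \right)} = - 3 \left(4 - 3\right) = \left(-3\right) 1 = -3$)
$O{\left(1 z{\left(-2,6 \right)} \right)} - 353 = -3 - 353 = -356$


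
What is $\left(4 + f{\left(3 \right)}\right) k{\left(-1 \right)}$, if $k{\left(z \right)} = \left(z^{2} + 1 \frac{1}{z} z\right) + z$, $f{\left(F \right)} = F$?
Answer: $7$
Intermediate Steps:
$k{\left(z \right)} = 1 + z + z^{2}$ ($k{\left(z \right)} = \left(z^{2} + \frac{z}{z}\right) + z = \left(z^{2} + 1\right) + z = \left(1 + z^{2}\right) + z = 1 + z + z^{2}$)
$\left(4 + f{\left(3 \right)}\right) k{\left(-1 \right)} = \left(4 + 3\right) \left(1 - 1 + \left(-1\right)^{2}\right) = 7 \left(1 - 1 + 1\right) = 7 \cdot 1 = 7$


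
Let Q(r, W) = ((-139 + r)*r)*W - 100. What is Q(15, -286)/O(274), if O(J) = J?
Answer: 265930/137 ≈ 1941.1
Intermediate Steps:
Q(r, W) = -100 + W*r*(-139 + r) (Q(r, W) = (r*(-139 + r))*W - 100 = W*r*(-139 + r) - 100 = -100 + W*r*(-139 + r))
Q(15, -286)/O(274) = (-100 - 286*15² - 139*(-286)*15)/274 = (-100 - 286*225 + 596310)*(1/274) = (-100 - 64350 + 596310)*(1/274) = 531860*(1/274) = 265930/137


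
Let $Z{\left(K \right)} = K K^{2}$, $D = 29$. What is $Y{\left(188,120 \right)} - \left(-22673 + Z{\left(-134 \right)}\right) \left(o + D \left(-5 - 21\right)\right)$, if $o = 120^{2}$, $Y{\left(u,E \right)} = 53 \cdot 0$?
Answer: $33143090942$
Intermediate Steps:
$Z{\left(K \right)} = K^{3}$
$Y{\left(u,E \right)} = 0$
$o = 14400$
$Y{\left(188,120 \right)} - \left(-22673 + Z{\left(-134 \right)}\right) \left(o + D \left(-5 - 21\right)\right) = 0 - \left(-22673 + \left(-134\right)^{3}\right) \left(14400 + 29 \left(-5 - 21\right)\right) = 0 - \left(-22673 - 2406104\right) \left(14400 + 29 \left(-26\right)\right) = 0 - - 2428777 \left(14400 - 754\right) = 0 - \left(-2428777\right) 13646 = 0 - -33143090942 = 0 + 33143090942 = 33143090942$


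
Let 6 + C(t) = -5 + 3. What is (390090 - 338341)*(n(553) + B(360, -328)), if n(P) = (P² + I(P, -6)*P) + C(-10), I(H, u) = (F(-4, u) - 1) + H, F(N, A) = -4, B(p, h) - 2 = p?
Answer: 31525853043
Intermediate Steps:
B(p, h) = 2 + p
C(t) = -8 (C(t) = -6 + (-5 + 3) = -6 - 2 = -8)
I(H, u) = -5 + H (I(H, u) = (-4 - 1) + H = -5 + H)
n(P) = -8 + P² + P*(-5 + P) (n(P) = (P² + (-5 + P)*P) - 8 = (P² + P*(-5 + P)) - 8 = -8 + P² + P*(-5 + P))
(390090 - 338341)*(n(553) + B(360, -328)) = (390090 - 338341)*((-8 + 553² + 553*(-5 + 553)) + (2 + 360)) = 51749*((-8 + 305809 + 553*548) + 362) = 51749*((-8 + 305809 + 303044) + 362) = 51749*(608845 + 362) = 51749*609207 = 31525853043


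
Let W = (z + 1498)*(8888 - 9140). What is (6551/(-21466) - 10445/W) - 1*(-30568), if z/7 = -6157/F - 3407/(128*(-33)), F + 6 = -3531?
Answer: 264685115130686239/8658974120342 ≈ 30568.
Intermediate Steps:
F = -3537 (F = -6 - 3531 = -3537)
z = 677873/38016 (z = 7*(-6157/(-3537) - 3407/(128*(-33))) = 7*(-6157*(-1/3537) - 3407/(-4224)) = 7*(47/27 - 3407*(-1/4224)) = 7*(47/27 + 3407/4224) = 7*(96839/38016) = 677873/38016 ≈ 17.831)
W = -403380887/1056 (W = (677873/38016 + 1498)*(8888 - 9140) = (57625841/38016)*(-252) = -403380887/1056 ≈ -3.8199e+5)
(6551/(-21466) - 10445/W) - 1*(-30568) = (6551/(-21466) - 10445/(-403380887/1056)) - 1*(-30568) = (6551*(-1/21466) - 10445*(-1056/403380887)) + 30568 = (-6551/21466 + 11029920/403380887) + 30568 = -2405779928017/8658974120342 + 30568 = 264685115130686239/8658974120342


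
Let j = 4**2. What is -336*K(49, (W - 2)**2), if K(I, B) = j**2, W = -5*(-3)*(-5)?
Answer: -86016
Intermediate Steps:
W = -75 (W = 15*(-5) = -75)
j = 16
K(I, B) = 256 (K(I, B) = 16**2 = 256)
-336*K(49, (W - 2)**2) = -336*256 = -86016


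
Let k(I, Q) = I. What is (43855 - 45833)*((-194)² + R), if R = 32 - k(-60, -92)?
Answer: -74625984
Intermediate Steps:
R = 92 (R = 32 - 1*(-60) = 32 + 60 = 92)
(43855 - 45833)*((-194)² + R) = (43855 - 45833)*((-194)² + 92) = -1978*(37636 + 92) = -1978*37728 = -74625984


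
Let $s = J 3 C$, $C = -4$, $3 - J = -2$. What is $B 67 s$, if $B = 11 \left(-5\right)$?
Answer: $221100$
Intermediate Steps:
$J = 5$ ($J = 3 - -2 = 3 + 2 = 5$)
$s = -60$ ($s = 5 \cdot 3 \left(-4\right) = 15 \left(-4\right) = -60$)
$B = -55$
$B 67 s = \left(-55\right) 67 \left(-60\right) = \left(-3685\right) \left(-60\right) = 221100$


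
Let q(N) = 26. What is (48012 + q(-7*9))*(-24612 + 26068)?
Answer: 69943328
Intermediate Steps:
(48012 + q(-7*9))*(-24612 + 26068) = (48012 + 26)*(-24612 + 26068) = 48038*1456 = 69943328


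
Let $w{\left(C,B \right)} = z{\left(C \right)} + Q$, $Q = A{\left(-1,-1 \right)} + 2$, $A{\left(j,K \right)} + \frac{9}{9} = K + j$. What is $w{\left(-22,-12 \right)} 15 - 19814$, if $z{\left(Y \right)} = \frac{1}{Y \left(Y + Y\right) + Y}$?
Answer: $- \frac{18758219}{946} \approx -19829.0$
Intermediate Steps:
$A{\left(j,K \right)} = -1 + K + j$ ($A{\left(j,K \right)} = -1 + \left(K + j\right) = -1 + K + j$)
$z{\left(Y \right)} = \frac{1}{Y + 2 Y^{2}}$ ($z{\left(Y \right)} = \frac{1}{Y 2 Y + Y} = \frac{1}{2 Y^{2} + Y} = \frac{1}{Y + 2 Y^{2}}$)
$Q = -1$ ($Q = \left(-1 - 1 - 1\right) + 2 = -3 + 2 = -1$)
$w{\left(C,B \right)} = -1 + \frac{1}{C \left(1 + 2 C\right)}$ ($w{\left(C,B \right)} = \frac{1}{C \left(1 + 2 C\right)} - 1 = -1 + \frac{1}{C \left(1 + 2 C\right)}$)
$w{\left(-22,-12 \right)} 15 - 19814 = \frac{1 - - 22 \left(1 + 2 \left(-22\right)\right)}{\left(-22\right) \left(1 + 2 \left(-22\right)\right)} 15 - 19814 = - \frac{1 - - 22 \left(1 - 44\right)}{22 \left(1 - 44\right)} 15 - 19814 = - \frac{1 - \left(-22\right) \left(-43\right)}{22 \left(-43\right)} 15 - 19814 = \left(- \frac{1}{22}\right) \left(- \frac{1}{43}\right) \left(1 - 946\right) 15 - 19814 = \left(- \frac{1}{22}\right) \left(- \frac{1}{43}\right) \left(-945\right) 15 - 19814 = \left(- \frac{945}{946}\right) 15 - 19814 = - \frac{14175}{946} - 19814 = - \frac{18758219}{946}$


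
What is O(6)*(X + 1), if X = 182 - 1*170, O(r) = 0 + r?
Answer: 78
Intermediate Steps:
O(r) = r
X = 12 (X = 182 - 170 = 12)
O(6)*(X + 1) = 6*(12 + 1) = 6*13 = 78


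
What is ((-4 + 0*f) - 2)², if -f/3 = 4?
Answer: 36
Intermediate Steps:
f = -12 (f = -3*4 = -12)
((-4 + 0*f) - 2)² = ((-4 + 0*(-12)) - 2)² = ((-4 + 0) - 2)² = (-4 - 2)² = (-6)² = 36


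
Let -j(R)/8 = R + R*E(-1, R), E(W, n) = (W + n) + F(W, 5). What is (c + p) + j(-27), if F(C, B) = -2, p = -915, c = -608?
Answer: -7787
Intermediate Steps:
E(W, n) = -2 + W + n (E(W, n) = (W + n) - 2 = -2 + W + n)
j(R) = -8*R - 8*R*(-3 + R) (j(R) = -8*(R + R*(-2 - 1 + R)) = -8*(R + R*(-3 + R)) = -8*R - 8*R*(-3 + R))
(c + p) + j(-27) = (-608 - 915) + 8*(-27)*(2 - 1*(-27)) = -1523 + 8*(-27)*(2 + 27) = -1523 + 8*(-27)*29 = -1523 - 6264 = -7787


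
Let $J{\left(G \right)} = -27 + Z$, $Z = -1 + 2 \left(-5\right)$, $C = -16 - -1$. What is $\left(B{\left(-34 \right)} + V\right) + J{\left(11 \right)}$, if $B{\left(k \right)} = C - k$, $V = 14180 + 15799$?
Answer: $29960$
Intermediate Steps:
$C = -15$ ($C = -16 + 1 = -15$)
$V = 29979$
$Z = -11$ ($Z = -1 - 10 = -11$)
$B{\left(k \right)} = -15 - k$
$J{\left(G \right)} = -38$ ($J{\left(G \right)} = -27 - 11 = -38$)
$\left(B{\left(-34 \right)} + V\right) + J{\left(11 \right)} = \left(\left(-15 - -34\right) + 29979\right) - 38 = \left(\left(-15 + 34\right) + 29979\right) - 38 = \left(19 + 29979\right) - 38 = 29998 - 38 = 29960$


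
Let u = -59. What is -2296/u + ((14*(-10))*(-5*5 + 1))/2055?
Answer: 327768/8083 ≈ 40.550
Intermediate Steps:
-2296/u + ((14*(-10))*(-5*5 + 1))/2055 = -2296/(-59) + ((14*(-10))*(-5*5 + 1))/2055 = -2296*(-1/59) - 140*(-25 + 1)*(1/2055) = 2296/59 - 140*(-24)*(1/2055) = 2296/59 + 3360*(1/2055) = 2296/59 + 224/137 = 327768/8083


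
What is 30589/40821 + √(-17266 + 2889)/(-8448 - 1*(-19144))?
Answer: 30589/40821 + I*√14377/10696 ≈ 0.74934 + 0.01121*I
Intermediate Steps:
30589/40821 + √(-17266 + 2889)/(-8448 - 1*(-19144)) = 30589*(1/40821) + √(-14377)/(-8448 + 19144) = 30589/40821 + (I*√14377)/10696 = 30589/40821 + (I*√14377)*(1/10696) = 30589/40821 + I*√14377/10696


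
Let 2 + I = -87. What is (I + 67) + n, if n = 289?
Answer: 267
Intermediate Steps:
I = -89 (I = -2 - 87 = -89)
(I + 67) + n = (-89 + 67) + 289 = -22 + 289 = 267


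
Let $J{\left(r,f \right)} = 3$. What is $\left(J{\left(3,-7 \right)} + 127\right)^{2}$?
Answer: $16900$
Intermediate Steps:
$\left(J{\left(3,-7 \right)} + 127\right)^{2} = \left(3 + 127\right)^{2} = 130^{2} = 16900$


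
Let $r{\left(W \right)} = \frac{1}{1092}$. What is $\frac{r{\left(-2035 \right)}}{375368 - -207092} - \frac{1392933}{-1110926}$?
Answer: $\frac{442984954883743}{353300197046160} \approx 1.2538$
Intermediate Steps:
$r{\left(W \right)} = \frac{1}{1092}$
$\frac{r{\left(-2035 \right)}}{375368 - -207092} - \frac{1392933}{-1110926} = \frac{1}{1092 \left(375368 - -207092\right)} - \frac{1392933}{-1110926} = \frac{1}{1092 \left(375368 + 207092\right)} - - \frac{1392933}{1110926} = \frac{1}{1092 \cdot 582460} + \frac{1392933}{1110926} = \frac{1}{1092} \cdot \frac{1}{582460} + \frac{1392933}{1110926} = \frac{1}{636046320} + \frac{1392933}{1110926} = \frac{442984954883743}{353300197046160}$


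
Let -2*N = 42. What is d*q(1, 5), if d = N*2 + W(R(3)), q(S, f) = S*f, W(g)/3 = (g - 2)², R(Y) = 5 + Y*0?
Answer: -75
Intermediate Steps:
N = -21 (N = -½*42 = -21)
R(Y) = 5 (R(Y) = 5 + 0 = 5)
W(g) = 3*(-2 + g)² (W(g) = 3*(g - 2)² = 3*(-2 + g)²)
d = -15 (d = -21*2 + 3*(-2 + 5)² = -42 + 3*3² = -42 + 3*9 = -42 + 27 = -15)
d*q(1, 5) = -15*5 = -75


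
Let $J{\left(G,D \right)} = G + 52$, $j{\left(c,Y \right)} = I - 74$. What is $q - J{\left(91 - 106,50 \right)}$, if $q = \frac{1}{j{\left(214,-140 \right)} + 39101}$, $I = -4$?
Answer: $- \frac{1443850}{39023} \approx -37.0$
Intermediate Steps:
$j{\left(c,Y \right)} = -78$ ($j{\left(c,Y \right)} = -4 - 74 = -78$)
$J{\left(G,D \right)} = 52 + G$
$q = \frac{1}{39023}$ ($q = \frac{1}{-78 + 39101} = \frac{1}{39023} \approx 2.5626 \cdot 10^{-5}$)
$q - J{\left(91 - 106,50 \right)} = \frac{1}{39023} - \left(52 + \left(91 - 106\right)\right) = \frac{1}{39023} - \left(52 - 15\right) = \frac{1}{39023} - 37 = - \frac{1443850}{39023}$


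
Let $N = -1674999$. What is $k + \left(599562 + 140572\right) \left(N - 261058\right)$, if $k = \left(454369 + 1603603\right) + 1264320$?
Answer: $-1432938289346$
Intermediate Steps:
$k = 3322292$ ($k = 2057972 + 1264320 = 3322292$)
$k + \left(599562 + 140572\right) \left(N - 261058\right) = 3322292 + \left(599562 + 140572\right) \left(-1674999 - 261058\right) = 3322292 + 740134 \left(-1936057\right) = 3322292 - 1432941611638 = -1432938289346$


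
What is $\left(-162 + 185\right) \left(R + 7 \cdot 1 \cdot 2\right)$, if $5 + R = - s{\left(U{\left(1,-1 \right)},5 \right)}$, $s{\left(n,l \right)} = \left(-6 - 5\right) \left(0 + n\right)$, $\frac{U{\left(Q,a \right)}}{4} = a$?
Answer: $-805$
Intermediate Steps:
$U{\left(Q,a \right)} = 4 a$
$s{\left(n,l \right)} = - 11 n$
$R = -49$ ($R = -5 - - 11 \cdot 4 \left(-1\right) = -5 - \left(-11\right) \left(-4\right) = -5 - 44 = -49$)
$\left(-162 + 185\right) \left(R + 7 \cdot 1 \cdot 2\right) = \left(-162 + 185\right) \left(-49 + 7 \cdot 1 \cdot 2\right) = 23 \left(-49 + 7 \cdot 2\right) = 23 \left(-49 + 14\right) = 23 \left(-35\right) = -805$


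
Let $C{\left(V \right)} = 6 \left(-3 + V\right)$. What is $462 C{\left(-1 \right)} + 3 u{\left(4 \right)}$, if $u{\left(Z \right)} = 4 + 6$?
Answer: $-11058$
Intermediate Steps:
$u{\left(Z \right)} = 10$
$C{\left(V \right)} = -18 + 6 V$
$462 C{\left(-1 \right)} + 3 u{\left(4 \right)} = 462 \left(-18 + 6 \left(-1\right)\right) + 3 \cdot 10 = 462 \left(-18 - 6\right) + 30 = 462 \left(-24\right) + 30 = -11088 + 30 = -11058$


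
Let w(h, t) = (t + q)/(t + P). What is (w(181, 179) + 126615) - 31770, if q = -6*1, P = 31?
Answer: 19917623/210 ≈ 94846.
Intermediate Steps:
q = -6
w(h, t) = (-6 + t)/(31 + t) (w(h, t) = (t - 6)/(t + 31) = (-6 + t)/(31 + t))
(w(181, 179) + 126615) - 31770 = ((-6 + 179)/(31 + 179) + 126615) - 31770 = (173/210 + 126615) - 31770 = 26589323/210 - 31770 = 19917623/210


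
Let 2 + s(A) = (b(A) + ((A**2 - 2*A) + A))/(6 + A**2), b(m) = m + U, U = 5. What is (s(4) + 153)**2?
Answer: 11175649/484 ≈ 23090.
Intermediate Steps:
b(m) = 5 + m (b(m) = m + 5 = 5 + m)
s(A) = -2 + (5 + A**2)/(6 + A**2) (s(A) = -2 + ((5 + A) + ((A**2 - 2*A) + A))/(6 + A**2) = -2 + ((5 + A) + (A**2 - A))/(6 + A**2) = -2 + (5 + A**2)/(6 + A**2))
(s(4) + 153)**2 = ((-7 - 1*4**2)/(6 + 4**2) + 153)**2 = ((-7 - 1*16)/(6 + 16) + 153)**2 = ((-7 - 16)/22 + 153)**2 = ((1/22)*(-23) + 153)**2 = (-23/22 + 153)**2 = (3343/22)**2 = 11175649/484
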